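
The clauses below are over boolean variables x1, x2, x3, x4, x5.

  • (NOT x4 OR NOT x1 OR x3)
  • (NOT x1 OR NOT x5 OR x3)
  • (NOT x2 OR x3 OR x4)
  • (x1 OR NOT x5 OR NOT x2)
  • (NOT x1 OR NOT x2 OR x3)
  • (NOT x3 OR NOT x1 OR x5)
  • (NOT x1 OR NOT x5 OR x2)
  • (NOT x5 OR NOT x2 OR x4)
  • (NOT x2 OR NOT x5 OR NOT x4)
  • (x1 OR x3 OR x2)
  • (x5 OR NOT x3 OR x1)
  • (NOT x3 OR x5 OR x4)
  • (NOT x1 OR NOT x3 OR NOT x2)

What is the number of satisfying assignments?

The models are:
  x1=F x2=F x3=T x4=F x5=T
  x1=F x2=F x3=T x4=T x5=T
  x1=F x2=T x3=F x4=T x5=F
  x1=T x2=F x3=F x4=F x5=F
Count: 4.

4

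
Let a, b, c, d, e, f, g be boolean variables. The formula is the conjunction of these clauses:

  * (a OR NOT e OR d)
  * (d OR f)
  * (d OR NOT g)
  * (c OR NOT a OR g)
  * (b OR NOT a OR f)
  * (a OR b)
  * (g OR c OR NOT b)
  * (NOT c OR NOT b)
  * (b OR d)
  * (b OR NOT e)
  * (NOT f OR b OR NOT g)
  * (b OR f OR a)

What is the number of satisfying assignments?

Case analysis on b and a:
  b=1, a=1: remaining (c,d,e,f,g) ∈ {(0,1,0,0,1); (0,1,0,1,1); (0,1,1,0,1); (0,1,1,1,1)} — 4.
  b=1, a=0: remaining (c,d,e,f,g) ∈ {(0,1,0,0,1); (0,1,0,1,1); (0,1,1,0,1); (0,1,1,1,1)} — 4.
  b=0, a=1: remaining (c,d,e,f,g) ∈ {(1,1,0,1,0)} — 1.
  b=0, a=0: a clause becomes empty — 0.
Total: 4 + 4 + 1 + 0 = 9.

9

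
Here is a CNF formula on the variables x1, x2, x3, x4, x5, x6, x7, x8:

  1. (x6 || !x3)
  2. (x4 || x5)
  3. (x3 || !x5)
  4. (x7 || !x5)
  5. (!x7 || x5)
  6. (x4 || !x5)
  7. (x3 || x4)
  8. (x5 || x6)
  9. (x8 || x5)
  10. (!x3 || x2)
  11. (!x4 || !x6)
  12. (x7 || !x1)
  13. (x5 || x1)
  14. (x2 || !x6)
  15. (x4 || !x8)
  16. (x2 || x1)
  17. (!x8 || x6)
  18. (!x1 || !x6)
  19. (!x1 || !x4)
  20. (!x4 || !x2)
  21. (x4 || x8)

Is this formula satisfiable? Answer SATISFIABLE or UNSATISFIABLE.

UNSATISFIABLE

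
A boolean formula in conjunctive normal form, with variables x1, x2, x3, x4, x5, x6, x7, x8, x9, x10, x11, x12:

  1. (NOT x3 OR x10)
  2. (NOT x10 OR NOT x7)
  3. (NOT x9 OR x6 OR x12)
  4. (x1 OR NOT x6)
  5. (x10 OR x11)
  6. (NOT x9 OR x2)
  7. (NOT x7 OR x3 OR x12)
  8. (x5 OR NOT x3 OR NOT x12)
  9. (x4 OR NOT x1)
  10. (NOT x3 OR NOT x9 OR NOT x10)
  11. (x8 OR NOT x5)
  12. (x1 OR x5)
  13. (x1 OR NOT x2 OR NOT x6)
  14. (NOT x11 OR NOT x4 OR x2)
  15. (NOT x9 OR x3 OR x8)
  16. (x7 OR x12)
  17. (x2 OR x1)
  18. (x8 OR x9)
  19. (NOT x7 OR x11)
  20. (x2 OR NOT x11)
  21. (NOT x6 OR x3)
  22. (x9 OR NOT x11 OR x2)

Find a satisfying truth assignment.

Pure literal: x8 appears only positively; assign x8 = True.
Try x1 = False.
  then x6 is forced to False.
  then x5 is forced to True.
  then x2 is forced to True.
Branch on x3: take x3 = False.
Try x7 = False.
  then x12 is forced to True.
The remaining clauses are satisfied by x4 = True, x9 = True, x10 = True, x11 = False.

x1=False, x2=True, x3=False, x4=True, x5=True, x6=False, x7=False, x8=True, x9=True, x10=True, x11=False, x12=True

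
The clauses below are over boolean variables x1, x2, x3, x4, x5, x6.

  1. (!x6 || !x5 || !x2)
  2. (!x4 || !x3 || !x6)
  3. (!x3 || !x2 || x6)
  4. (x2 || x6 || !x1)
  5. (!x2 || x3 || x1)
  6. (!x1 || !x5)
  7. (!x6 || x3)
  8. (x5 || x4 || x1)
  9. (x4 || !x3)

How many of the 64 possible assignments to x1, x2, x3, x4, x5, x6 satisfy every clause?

Split on x3, then x6.
  x3=1, x6=1: a clause becomes empty — 0.
  x3=1, x6=0: remaining (x1,x2,x4,x5) ∈ {(0,0,1,0); (0,0,1,1)} — 2.
  x3=0, x6=1: a clause becomes empty — 0.
  x3=0, x6=0: 5 of the 16 assignments to (x1,x2,x4,x5) work.
Total: 0 + 2 + 0 + 5 = 7.

7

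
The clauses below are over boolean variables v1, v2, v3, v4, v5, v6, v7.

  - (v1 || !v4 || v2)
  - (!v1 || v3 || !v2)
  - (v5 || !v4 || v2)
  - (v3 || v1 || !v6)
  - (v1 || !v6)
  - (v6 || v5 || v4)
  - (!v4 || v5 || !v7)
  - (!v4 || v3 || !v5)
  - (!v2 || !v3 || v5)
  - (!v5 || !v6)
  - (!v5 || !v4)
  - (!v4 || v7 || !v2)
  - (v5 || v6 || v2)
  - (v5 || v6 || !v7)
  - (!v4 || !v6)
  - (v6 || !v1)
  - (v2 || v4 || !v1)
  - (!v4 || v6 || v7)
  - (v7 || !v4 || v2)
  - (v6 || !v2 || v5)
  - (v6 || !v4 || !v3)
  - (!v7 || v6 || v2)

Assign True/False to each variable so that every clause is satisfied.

v1=F, v2=T, v3=F, v4=F, v5=T, v6=F, v7=T

Check each clause:
  1. (!v4 || v1 || v2) — v2 is true.
  2. (!v1 || v3 || !v2) — !v1 is true.
  3. (!v4 || v5 || v2) — v2 is true.
  4. (v3 || v1 || !v6) — !v6 is true.
  5. (!v6 || v1) — !v6 is true.
  6. (v5 || v4 || v6) — v5 is true.
  7. (!v7 || v5 || !v4) — !v4 is true.
  8. (!v4 || !v5 || v3) — !v4 is true.
  9. (!v2 || !v3 || v5) — v5 is true.
  10. (!v5 || !v6) — !v6 is true.
  11. (!v4 || !v5) — !v4 is true.
  12. (v7 || !v4 || !v2) — !v4 is true.
  13. (v2 || v6 || v5) — v2 is true.
  14. (v5 || v6 || !v7) — v5 is true.
  15. (!v4 || !v6) — !v6 is true.
  16. (!v1 || v6) — !v1 is true.
  17. (v2 || v4 || !v1) — v2 is true.
  18. (!v4 || v6 || v7) — !v4 is true.
  19. (v2 || v7 || !v4) — v2 is true.
  20. (!v2 || v5 || v6) — v5 is true.
  21. (!v4 || !v3 || v6) — !v4 is true.
  22. (v6 || !v7 || v2) — v2 is true.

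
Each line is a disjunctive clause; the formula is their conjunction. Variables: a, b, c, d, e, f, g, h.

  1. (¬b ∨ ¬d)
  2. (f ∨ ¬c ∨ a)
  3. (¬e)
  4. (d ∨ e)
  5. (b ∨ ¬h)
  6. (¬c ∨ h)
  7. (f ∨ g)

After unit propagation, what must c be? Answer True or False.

(¬e) stands alone — e = False.
(d ∨ e): since e = False, the clause reduces to (d). d = True.
In (¬b ∨ ¬d), ¬d is now false; ¬b must hold, so b = False.
(¬h ∨ b): since b = False, the clause reduces to (¬h). h = False.
In (h ∨ ¬c), h is now false; ¬c must hold, so c = False.

False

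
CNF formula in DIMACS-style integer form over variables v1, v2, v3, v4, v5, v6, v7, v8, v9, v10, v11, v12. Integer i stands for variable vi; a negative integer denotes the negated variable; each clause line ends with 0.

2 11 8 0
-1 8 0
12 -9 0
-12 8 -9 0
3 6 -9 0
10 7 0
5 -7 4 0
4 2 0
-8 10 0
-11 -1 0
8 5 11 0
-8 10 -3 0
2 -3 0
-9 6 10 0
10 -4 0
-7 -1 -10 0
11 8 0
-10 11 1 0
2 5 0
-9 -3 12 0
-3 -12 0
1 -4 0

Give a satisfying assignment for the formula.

v1=T, v2=T, v3=T, v4=T, v5=T, v6=F, v7=F, v8=T, v9=F, v10=T, v11=F, v12=F

Check each clause:
  1. (v2 || v11 || v8) — v8 is true.
  2. (!v1 || v8) — v8 is true.
  3. (!v9 || v12) — !v9 is true.
  4. (v8 || !v12 || !v9) — v8 is true.
  5. (v6 || v3 || !v9) — v3 is true.
  6. (v10 || v7) — v10 is true.
  7. (v5 || !v7 || v4) — !v7 is true.
  8. (v2 || v4) — v2 is true.
  9. (!v8 || v10) — v10 is true.
  10. (!v1 || !v11) — !v11 is true.
  11. (v8 || v5 || v11) — v8 is true.
  12. (v10 || !v3 || !v8) — v10 is true.
  13. (v2 || !v3) — v2 is true.
  14. (v6 || !v9 || v10) — v10 is true.
  15. (v10 || !v4) — v10 is true.
  16. (!v10 || !v7 || !v1) — !v7 is true.
  17. (v8 || v11) — v8 is true.
  18. (!v10 || v11 || v1) — v1 is true.
  19. (v5 || v2) — v2 is true.
  20. (v12 || !v9 || !v3) — !v9 is true.
  21. (!v3 || !v12) — !v12 is true.
  22. (!v4 || v1) — v1 is true.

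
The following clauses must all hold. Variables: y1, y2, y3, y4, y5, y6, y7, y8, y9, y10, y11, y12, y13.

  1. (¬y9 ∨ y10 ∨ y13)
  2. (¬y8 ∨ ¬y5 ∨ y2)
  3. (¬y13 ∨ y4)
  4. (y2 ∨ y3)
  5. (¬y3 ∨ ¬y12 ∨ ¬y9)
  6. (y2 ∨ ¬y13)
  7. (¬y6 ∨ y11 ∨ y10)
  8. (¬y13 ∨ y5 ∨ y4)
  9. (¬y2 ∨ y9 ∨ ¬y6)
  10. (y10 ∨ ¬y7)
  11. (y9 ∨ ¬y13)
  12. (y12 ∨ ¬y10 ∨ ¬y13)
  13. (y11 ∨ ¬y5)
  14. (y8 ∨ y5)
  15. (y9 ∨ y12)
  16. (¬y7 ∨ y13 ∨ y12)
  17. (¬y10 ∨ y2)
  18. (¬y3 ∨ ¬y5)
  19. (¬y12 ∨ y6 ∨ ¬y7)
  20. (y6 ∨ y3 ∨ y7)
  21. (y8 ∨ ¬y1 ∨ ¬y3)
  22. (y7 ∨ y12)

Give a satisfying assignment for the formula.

y1=False, y2=True, y3=False, y4=True, y5=False, y6=True, y7=False, y8=True, y9=True, y10=False, y11=True, y12=True, y13=True

Check each clause:
  1. (y13 ∨ ¬y9 ∨ y10) — y13 is true.
  2. (¬y8 ∨ ¬y5 ∨ y2) — y2 is true.
  3. (y4 ∨ ¬y13) — y4 is true.
  4. (y3 ∨ y2) — y2 is true.
  5. (¬y3 ∨ ¬y12 ∨ ¬y9) — ¬y3 is true.
  6. (¬y13 ∨ y2) — y2 is true.
  7. (y10 ∨ ¬y6 ∨ y11) — y11 is true.
  8. (y5 ∨ y4 ∨ ¬y13) — y4 is true.
  9. (y9 ∨ ¬y6 ∨ ¬y2) — y9 is true.
  10. (¬y7 ∨ y10) — ¬y7 is true.
  11. (y9 ∨ ¬y13) — y9 is true.
  12. (¬y13 ∨ ¬y10 ∨ y12) — y12 is true.
  13. (¬y5 ∨ y11) — y11 is true.
  14. (y5 ∨ y8) — y8 is true.
  15. (y9 ∨ y12) — y9 is true.
  16. (¬y7 ∨ y12 ∨ y13) — ¬y7 is true.
  17. (¬y10 ∨ y2) — y2 is true.
  18. (¬y3 ∨ ¬y5) — ¬y5 is true.
  19. (¬y12 ∨ ¬y7 ∨ y6) — ¬y7 is true.
  20. (y7 ∨ y3 ∨ y6) — y6 is true.
  21. (¬y3 ∨ y8 ∨ ¬y1) — y8 is true.
  22. (y7 ∨ y12) — y12 is true.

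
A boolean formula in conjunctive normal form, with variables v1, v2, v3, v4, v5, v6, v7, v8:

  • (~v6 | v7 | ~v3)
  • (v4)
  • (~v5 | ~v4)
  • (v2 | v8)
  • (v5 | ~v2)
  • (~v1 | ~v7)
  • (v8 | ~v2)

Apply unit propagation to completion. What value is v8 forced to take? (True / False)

True

Unit clause (v4) sets v4 = True.
From (~v5 | ~v4) and v4 = True: v5 = False.
In (v5 | ~v2), v5 is now false; ~v2 must hold, so v2 = False.
(v2 | v8): since v2 = False, the clause reduces to (v8). v8 = True.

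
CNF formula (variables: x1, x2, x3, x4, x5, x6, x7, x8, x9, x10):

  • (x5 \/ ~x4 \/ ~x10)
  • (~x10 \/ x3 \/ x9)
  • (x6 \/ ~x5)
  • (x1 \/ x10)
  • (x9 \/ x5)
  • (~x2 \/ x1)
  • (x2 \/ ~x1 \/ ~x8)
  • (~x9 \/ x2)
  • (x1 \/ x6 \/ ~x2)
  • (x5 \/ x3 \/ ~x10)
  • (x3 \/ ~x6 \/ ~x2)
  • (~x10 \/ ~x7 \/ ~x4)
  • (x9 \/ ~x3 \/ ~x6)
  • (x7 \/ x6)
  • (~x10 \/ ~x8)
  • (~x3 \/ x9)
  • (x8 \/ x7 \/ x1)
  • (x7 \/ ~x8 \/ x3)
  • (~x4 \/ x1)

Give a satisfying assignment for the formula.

x1 = T, x2 = F, x3 = F, x4 = F, x5 = T, x6 = T, x7 = T, x8 = F, x9 = F, x10 = F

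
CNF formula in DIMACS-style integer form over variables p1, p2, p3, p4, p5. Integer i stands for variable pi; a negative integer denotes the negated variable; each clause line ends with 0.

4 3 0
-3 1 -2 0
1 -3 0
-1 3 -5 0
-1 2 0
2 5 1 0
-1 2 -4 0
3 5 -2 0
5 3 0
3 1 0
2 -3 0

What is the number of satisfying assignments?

4

Satisfying assignments:
  p1=1 p2=1 p3=1 p4=0 p5=0
  p1=1 p2=1 p3=1 p4=0 p5=1
  p1=1 p2=1 p3=1 p4=1 p5=0
  p1=1 p2=1 p3=1 p4=1 p5=1
That's 4 in total.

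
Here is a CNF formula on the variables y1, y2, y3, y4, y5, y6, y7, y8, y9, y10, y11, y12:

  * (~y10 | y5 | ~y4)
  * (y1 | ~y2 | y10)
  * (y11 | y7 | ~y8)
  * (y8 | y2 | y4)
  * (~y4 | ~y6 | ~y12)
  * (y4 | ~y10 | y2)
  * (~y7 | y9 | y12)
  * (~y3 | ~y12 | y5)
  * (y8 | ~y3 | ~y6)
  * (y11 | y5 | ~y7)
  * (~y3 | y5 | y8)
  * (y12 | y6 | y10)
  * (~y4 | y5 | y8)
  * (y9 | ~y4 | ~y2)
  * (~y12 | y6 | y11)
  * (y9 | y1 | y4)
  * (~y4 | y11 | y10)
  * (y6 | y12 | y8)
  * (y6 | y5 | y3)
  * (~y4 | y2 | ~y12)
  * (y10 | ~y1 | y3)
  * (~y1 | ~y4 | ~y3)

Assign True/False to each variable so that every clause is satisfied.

Pure literal: y5 appears only positively; assign y5 = True.
y11 occurs only positively in the remaining clauses — set y11 = True.
Try y1 = True.
Branch on y2: take y2 = False.
The remaining clauses are satisfied by y3 = True, y4 = False, y6 = False, y7 = False, y8 = True, y9 = False, y10 = False, y12 = True.
Every clause has at least one true literal under this assignment.

y1=True  y2=False  y3=True  y4=False  y5=True  y6=False  y7=False  y8=True  y9=False  y10=False  y11=True  y12=True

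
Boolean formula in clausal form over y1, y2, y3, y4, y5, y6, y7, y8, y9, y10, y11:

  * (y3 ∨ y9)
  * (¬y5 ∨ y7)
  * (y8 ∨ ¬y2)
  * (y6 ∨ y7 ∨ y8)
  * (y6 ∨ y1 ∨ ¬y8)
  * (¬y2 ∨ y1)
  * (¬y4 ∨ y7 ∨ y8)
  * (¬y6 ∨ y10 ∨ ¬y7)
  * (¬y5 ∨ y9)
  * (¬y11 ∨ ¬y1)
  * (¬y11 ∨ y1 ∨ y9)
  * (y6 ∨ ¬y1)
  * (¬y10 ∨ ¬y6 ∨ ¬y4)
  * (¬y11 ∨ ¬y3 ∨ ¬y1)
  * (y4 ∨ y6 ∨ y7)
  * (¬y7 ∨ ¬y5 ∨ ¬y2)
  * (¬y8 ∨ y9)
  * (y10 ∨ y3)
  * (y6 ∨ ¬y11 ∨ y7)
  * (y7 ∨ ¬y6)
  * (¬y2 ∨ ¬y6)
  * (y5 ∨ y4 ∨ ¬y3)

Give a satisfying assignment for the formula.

y2 occurs only negated in the remaining clauses — set y2 = False.
Pure literal: y9 appears only positively; assign y9 = True.
Set y1 = False and propagate.
For the remaining variables, y3 = True, y4 = False, y5 = True, y6 = False, y7 = True, y8 = False, y10 = False, y11 = True works.
Every clause has at least one true literal under this assignment.

y1=F, y2=F, y3=T, y4=F, y5=T, y6=F, y7=T, y8=F, y9=T, y10=F, y11=T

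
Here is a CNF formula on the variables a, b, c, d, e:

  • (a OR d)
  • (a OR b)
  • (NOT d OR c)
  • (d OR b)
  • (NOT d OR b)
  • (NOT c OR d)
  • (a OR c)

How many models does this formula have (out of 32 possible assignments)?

6

The models are:
  a=0 b=1 c=1 d=1 e=0
  a=0 b=1 c=1 d=1 e=1
  a=1 b=1 c=0 d=0 e=0
  a=1 b=1 c=0 d=0 e=1
  a=1 b=1 c=1 d=1 e=0
  a=1 b=1 c=1 d=1 e=1
That's 6 in total.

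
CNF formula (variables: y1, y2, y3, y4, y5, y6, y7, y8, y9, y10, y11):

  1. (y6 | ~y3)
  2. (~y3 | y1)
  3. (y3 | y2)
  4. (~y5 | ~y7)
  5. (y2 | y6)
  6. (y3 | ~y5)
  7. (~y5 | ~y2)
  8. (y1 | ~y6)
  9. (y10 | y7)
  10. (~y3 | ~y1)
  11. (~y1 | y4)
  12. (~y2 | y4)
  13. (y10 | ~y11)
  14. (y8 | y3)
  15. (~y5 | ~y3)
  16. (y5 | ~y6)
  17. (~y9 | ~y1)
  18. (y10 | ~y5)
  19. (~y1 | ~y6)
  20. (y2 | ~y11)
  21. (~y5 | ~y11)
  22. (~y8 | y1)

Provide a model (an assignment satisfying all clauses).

y1=T  y2=T  y3=F  y4=T  y5=F  y6=F  y7=T  y8=T  y9=F  y10=F  y11=F

Pure literal: y4 appears only positively; assign y4 = True.
Pure literal: y9 appears only negated; assign y9 = False.
Set y1 = True and propagate.
  then y3 is forced to False.
  then y2 is forced to True.
  then y5 is forced to False.
  then y8 is forced to True.
  then y6 is forced to False.
Try y7 = True.
For the remaining variables, y10 = False, y11 = False works.
Check each clause:
  1. (y6 | ~y3) — ~y3 is true.
  2. (~y3 | y1) — y1 is true.
  3. (y2 | y3) — y2 is true.
  4. (~y5 | ~y7) — ~y5 is true.
  5. (y6 | y2) — y2 is true.
  6. (y3 | ~y5) — ~y5 is true.
  7. (~y2 | ~y5) — ~y5 is true.
  8. (~y6 | y1) — y1 is true.
  9. (y10 | y7) — y7 is true.
  10. (~y1 | ~y3) — ~y3 is true.
  11. (y4 | ~y1) — y4 is true.
  12. (~y2 | y4) — y4 is true.
  13. (y10 | ~y11) — ~y11 is true.
  14. (y3 | y8) — y8 is true.
  15. (~y3 | ~y5) — ~y5 is true.
  16. (~y6 | y5) — ~y6 is true.
  17. (~y9 | ~y1) — ~y9 is true.
  18. (~y5 | y10) — ~y5 is true.
  19. (~y1 | ~y6) — ~y6 is true.
  20. (~y11 | y2) — y2 is true.
  21. (~y11 | ~y5) — ~y5 is true.
  22. (~y8 | y1) — y1 is true.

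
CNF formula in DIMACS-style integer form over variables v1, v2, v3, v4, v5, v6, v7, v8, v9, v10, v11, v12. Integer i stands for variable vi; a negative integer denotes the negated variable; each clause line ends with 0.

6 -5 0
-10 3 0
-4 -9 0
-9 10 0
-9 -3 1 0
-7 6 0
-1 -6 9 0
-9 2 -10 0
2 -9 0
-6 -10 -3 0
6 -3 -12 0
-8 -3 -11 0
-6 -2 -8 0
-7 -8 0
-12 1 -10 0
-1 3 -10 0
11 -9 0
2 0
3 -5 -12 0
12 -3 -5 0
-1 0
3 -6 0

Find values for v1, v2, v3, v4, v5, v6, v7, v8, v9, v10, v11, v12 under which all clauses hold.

v1=False  v2=True  v3=True  v4=True  v5=False  v6=True  v7=True  v8=False  v9=False  v10=False  v11=False  v12=False

Check each clause:
  1. (v6 || !v5) — !v5 is true.
  2. (v3 || !v10) — v3 is true.
  3. (!v9 || !v4) — !v9 is true.
  4. (v10 || !v9) — !v9 is true.
  5. (v1 || !v9 || !v3) — !v9 is true.
  6. (!v7 || v6) — v6 is true.
  7. (!v6 || !v1 || v9) — !v1 is true.
  8. (!v10 || !v9 || v2) — v2 is true.
  9. (!v9 || v2) — v2 is true.
  10. (!v6 || !v3 || !v10) — !v10 is true.
  11. (v6 || !v3 || !v12) — !v12 is true.
  12. (!v8 || !v11 || !v3) — !v8 is true.
  13. (!v2 || !v8 || !v6) — !v8 is true.
  14. (!v8 || !v7) — !v8 is true.
  15. (!v10 || v1 || !v12) — !v12 is true.
  16. (v3 || !v1 || !v10) — v3 is true.
  17. (!v9 || v11) — !v9 is true.
  18. (v2) — v2 is true.
  19. (!v12 || v3 || !v5) — v3 is true.
  20. (v12 || !v5 || !v3) — !v5 is true.
  21. (!v1) — !v1 is true.
  22. (!v6 || v3) — v3 is true.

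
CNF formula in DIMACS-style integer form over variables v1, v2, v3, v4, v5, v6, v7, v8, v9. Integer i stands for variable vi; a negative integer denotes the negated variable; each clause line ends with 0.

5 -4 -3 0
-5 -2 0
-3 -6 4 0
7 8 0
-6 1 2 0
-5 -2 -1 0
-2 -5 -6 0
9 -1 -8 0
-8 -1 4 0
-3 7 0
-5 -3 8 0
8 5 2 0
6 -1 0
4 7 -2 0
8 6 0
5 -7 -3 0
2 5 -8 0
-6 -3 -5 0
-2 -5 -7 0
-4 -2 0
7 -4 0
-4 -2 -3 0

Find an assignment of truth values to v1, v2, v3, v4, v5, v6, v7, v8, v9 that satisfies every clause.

v1 = T  v2 = T  v3 = F  v4 = F  v5 = F  v6 = T  v7 = T  v8 = F  v9 = F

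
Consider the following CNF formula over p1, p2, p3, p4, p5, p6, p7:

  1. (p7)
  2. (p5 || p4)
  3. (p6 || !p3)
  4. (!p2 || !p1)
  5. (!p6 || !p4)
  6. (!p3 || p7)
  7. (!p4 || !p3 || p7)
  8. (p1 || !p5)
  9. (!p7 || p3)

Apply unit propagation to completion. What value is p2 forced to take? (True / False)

False

(p7) is a unit clause: p7 = True.
In (!p7 || p3), !p7 is now false; p3 must hold, so p3 = True.
(p6 || !p3) with p3 = True leaves only p6, so p6 = True.
In (!p6 || !p4), !p6 is now false; !p4 must hold, so p4 = False.
In (p4 || p5), p4 is now false; p5 must hold, so p5 = True.
From (!p5 || p1) and p5 = True: p1 = True.
From (!p1 || !p2) and p1 = True: p2 = False.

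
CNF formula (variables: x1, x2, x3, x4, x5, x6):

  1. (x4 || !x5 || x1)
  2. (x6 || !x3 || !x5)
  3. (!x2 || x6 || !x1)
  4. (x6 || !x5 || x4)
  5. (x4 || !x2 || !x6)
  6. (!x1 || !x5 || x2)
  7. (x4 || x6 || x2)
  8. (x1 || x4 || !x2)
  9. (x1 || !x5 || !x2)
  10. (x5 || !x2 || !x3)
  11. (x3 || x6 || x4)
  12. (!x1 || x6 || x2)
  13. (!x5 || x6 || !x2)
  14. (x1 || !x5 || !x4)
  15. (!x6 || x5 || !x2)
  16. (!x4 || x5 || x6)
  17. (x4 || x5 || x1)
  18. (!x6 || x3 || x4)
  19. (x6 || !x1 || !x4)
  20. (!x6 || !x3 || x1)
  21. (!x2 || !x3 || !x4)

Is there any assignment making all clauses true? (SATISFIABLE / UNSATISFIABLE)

SATISFIABLE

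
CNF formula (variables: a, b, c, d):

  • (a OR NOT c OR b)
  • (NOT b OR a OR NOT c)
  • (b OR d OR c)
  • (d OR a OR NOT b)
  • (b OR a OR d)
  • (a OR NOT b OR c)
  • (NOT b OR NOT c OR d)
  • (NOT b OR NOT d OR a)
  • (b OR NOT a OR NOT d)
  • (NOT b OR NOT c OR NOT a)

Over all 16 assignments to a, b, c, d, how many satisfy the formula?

The models are:
  a=F b=F c=F d=T
  a=T b=F c=T d=F
  a=T b=T c=F d=F
  a=T b=T c=F d=T
Count: 4.

4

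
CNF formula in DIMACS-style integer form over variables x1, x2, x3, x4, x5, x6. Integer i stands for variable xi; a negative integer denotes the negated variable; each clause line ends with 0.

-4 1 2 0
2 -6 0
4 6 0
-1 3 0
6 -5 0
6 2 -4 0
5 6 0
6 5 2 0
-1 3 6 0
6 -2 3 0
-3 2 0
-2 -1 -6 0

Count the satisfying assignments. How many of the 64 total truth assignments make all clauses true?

8

Split on x6, then x2.
  x6=T, x2=T: forces x1=F; x3, x4, x5 free → 2^3 = 8.
  x6=T, x2=F: a clause becomes empty — 0.
  x6=F, x2=T: a clause becomes empty — 0.
  x6=F, x2=F: a clause becomes empty — 0.
Total: 8 + 0 + 0 + 0 = 8.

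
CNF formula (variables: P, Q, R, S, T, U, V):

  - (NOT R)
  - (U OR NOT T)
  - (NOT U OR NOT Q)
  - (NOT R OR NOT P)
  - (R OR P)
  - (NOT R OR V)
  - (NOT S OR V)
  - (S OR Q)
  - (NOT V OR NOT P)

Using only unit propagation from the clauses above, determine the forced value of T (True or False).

False

(NOT R) is a unit clause: R = False.
(R OR P): since R = False, the clause reduces to (P). P = True.
From (NOT P OR NOT V) and P = True: V = False.
From (V OR NOT S) and V = False: S = False.
From (S OR Q) and S = False: Q = True.
(NOT U OR NOT Q): since Q = True, the clause reduces to (NOT U). U = False.
(U OR NOT T): since U = False, the clause reduces to (NOT T). T = False.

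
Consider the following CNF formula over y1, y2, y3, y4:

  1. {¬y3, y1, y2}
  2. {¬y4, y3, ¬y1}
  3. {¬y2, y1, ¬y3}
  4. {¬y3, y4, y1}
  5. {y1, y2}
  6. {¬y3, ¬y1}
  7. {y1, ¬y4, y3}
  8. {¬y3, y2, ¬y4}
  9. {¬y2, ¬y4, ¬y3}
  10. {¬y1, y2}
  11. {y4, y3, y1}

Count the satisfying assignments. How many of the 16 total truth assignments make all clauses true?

1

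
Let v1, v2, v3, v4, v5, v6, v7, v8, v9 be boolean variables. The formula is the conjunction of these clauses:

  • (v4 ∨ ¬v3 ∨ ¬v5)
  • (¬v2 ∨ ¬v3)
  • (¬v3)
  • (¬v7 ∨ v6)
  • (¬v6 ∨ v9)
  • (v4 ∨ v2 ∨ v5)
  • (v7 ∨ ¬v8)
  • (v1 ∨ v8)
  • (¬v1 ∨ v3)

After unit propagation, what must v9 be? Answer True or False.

(¬v3) is a unit clause: v3 = False.
In (¬v1 ∨ v3), v3 is now false; ¬v1 must hold, so v1 = False.
(v1 ∨ v8) with v1 = False leaves only v8, so v8 = True.
In (¬v8 ∨ v7), ¬v8 is now false; v7 must hold, so v7 = True.
(v6 ∨ ¬v7): since v7 = True, the clause reduces to (v6). v6 = True.
(¬v6 ∨ v9) with v6 = True leaves only v9, so v9 = True.

True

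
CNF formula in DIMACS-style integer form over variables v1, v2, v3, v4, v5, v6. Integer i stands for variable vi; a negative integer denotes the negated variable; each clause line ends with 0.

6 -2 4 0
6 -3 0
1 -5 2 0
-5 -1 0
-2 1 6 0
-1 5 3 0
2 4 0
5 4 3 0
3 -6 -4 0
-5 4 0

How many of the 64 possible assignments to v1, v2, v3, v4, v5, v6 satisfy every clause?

8

Satisfying assignments:
  v1=F v2=F v3=F v4=T v5=F v6=F
  v1=F v2=F v3=T v4=T v5=F v6=T
  v1=F v2=T v3=T v4=F v5=F v6=T
  v1=F v2=T v3=T v4=T v5=F v6=T
  v1=F v2=T v3=T v4=T v5=T v6=T
  v1=T v2=F v3=T v4=T v5=F v6=T
  v1=T v2=T v3=T v4=F v5=F v6=T
  v1=T v2=T v3=T v4=T v5=F v6=T
That's 8 in total.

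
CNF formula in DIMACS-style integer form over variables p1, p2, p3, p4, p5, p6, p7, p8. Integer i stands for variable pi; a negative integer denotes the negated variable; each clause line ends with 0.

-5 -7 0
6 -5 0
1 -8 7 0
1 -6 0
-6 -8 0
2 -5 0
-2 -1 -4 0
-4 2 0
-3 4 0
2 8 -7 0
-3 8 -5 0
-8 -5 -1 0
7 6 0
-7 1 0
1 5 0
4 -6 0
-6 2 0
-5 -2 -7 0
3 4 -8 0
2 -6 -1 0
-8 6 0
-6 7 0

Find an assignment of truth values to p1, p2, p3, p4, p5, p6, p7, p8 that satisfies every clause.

p1=True, p2=True, p3=False, p4=False, p5=False, p6=False, p7=True, p8=False

Check each clause:
  1. {¬p7, ¬p5} — ¬p5 is true.
  2. {p6, ¬p5} — ¬p5 is true.
  3. {p1, ¬p8, p7} — ¬p8 is true.
  4. {¬p6, p1} — p1 is true.
  5. {¬p6, ¬p8} — ¬p8 is true.
  6. {¬p5, p2} — p2 is true.
  7. {¬p1, ¬p2, ¬p4} — ¬p4 is true.
  8. {p2, ¬p4} — p2 is true.
  9. {¬p3, p4} — ¬p3 is true.
  10. {¬p7, p2, p8} — p2 is true.
  11. {¬p5, p8, ¬p3} — ¬p5 is true.
  12. {¬p8, ¬p1, ¬p5} — ¬p8 is true.
  13. {p6, p7} — p7 is true.
  14. {¬p7, p1} — p1 is true.
  15. {p1, p5} — p1 is true.
  16. {¬p6, p4} — ¬p6 is true.
  17. {p2, ¬p6} — ¬p6 is true.
  18. {¬p7, ¬p5, ¬p2} — ¬p5 is true.
  19. {¬p8, p4, p3} — ¬p8 is true.
  20. {¬p6, p2, ¬p1} — ¬p6 is true.
  21. {p6, ¬p8} — ¬p8 is true.
  22. {p7, ¬p6} — ¬p6 is true.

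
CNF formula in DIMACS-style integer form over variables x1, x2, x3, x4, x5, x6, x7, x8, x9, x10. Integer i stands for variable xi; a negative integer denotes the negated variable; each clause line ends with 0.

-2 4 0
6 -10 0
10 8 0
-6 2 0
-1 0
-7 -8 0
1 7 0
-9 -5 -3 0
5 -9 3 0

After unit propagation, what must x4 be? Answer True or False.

(~x1) is a unit clause: x1 = False.
In (x1 | x7), x1 is now false; x7 must hold, so x7 = True.
(~x7 | ~x8) with x7 = True leaves only ~x8, so x8 = False.
(x8 | x10): since x8 = False, the clause reduces to (x10). x10 = True.
(x6 | ~x10) with x10 = True leaves only x6, so x6 = True.
In (~x6 | x2), ~x6 is now false; x2 must hold, so x2 = True.
In (~x2 | x4), ~x2 is now false; x4 must hold, so x4 = True.

True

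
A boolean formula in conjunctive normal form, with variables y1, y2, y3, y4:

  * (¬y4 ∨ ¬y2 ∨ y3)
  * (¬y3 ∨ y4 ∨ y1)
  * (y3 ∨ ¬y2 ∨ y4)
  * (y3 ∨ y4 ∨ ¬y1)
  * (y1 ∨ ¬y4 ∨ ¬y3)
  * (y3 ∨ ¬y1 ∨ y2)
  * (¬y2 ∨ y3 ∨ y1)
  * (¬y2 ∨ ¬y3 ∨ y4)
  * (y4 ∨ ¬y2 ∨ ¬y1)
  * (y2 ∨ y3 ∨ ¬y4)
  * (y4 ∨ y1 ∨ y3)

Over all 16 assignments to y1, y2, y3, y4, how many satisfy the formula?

The models are:
  y1=1 y2=0 y3=1 y4=0
  y1=1 y2=0 y3=1 y4=1
  y1=1 y2=1 y3=1 y4=1
That's 3 in total.

3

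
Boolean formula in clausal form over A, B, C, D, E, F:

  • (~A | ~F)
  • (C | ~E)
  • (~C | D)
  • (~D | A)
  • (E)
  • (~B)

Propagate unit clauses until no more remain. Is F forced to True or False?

(E) stands alone — E = True.
From (~E | C) and E = True: C = True.
(~C | D): since C = True, the clause reduces to (D). D = True.
In (~D | A), ~D is now false; A must hold, so A = True.
In (~A | ~F), ~A is now false; ~F must hold, so F = False.

False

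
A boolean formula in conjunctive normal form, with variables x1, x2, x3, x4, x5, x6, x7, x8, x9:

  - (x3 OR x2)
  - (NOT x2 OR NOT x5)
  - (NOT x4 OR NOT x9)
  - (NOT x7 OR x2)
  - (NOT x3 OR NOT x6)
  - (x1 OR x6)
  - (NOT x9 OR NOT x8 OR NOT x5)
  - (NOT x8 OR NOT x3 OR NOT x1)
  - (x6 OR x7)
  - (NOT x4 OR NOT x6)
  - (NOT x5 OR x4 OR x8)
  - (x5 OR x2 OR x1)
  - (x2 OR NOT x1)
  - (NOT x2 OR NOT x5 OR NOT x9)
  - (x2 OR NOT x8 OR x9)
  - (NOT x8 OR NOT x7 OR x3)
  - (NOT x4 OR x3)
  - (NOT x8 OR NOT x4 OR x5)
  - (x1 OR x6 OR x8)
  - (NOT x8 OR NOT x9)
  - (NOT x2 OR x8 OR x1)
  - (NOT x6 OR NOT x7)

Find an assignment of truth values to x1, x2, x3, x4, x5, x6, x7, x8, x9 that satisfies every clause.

x1 = True, x2 = True, x3 = False, x4 = False, x5 = False, x6 = False, x7 = True, x8 = False, x9 = True

Check each clause:
  1. (x2 OR x3) — x2 is true.
  2. (NOT x5 OR NOT x2) — NOT x5 is true.
  3. (NOT x4 OR NOT x9) — NOT x4 is true.
  4. (NOT x7 OR x2) — x2 is true.
  5. (NOT x6 OR NOT x3) — NOT x6 is true.
  6. (x1 OR x6) — x1 is true.
  7. (NOT x8 OR NOT x5 OR NOT x9) — NOT x8 is true.
  8. (NOT x1 OR NOT x8 OR NOT x3) — NOT x8 is true.
  9. (x7 OR x6) — x7 is true.
  10. (NOT x4 OR NOT x6) — NOT x6 is true.
  11. (x8 OR NOT x5 OR x4) — NOT x5 is true.
  12. (x1 OR x2 OR x5) — x1 is true.
  13. (x2 OR NOT x1) — x2 is true.
  14. (NOT x5 OR NOT x9 OR NOT x2) — NOT x5 is true.
  15. (x2 OR x9 OR NOT x8) — NOT x8 is true.
  16. (NOT x7 OR x3 OR NOT x8) — NOT x8 is true.
  17. (NOT x4 OR x3) — NOT x4 is true.
  18. (x5 OR NOT x8 OR NOT x4) — NOT x8 is true.
  19. (x8 OR x6 OR x1) — x1 is true.
  20. (NOT x9 OR NOT x8) — NOT x8 is true.
  21. (NOT x2 OR x8 OR x1) — x1 is true.
  22. (NOT x7 OR NOT x6) — NOT x6 is true.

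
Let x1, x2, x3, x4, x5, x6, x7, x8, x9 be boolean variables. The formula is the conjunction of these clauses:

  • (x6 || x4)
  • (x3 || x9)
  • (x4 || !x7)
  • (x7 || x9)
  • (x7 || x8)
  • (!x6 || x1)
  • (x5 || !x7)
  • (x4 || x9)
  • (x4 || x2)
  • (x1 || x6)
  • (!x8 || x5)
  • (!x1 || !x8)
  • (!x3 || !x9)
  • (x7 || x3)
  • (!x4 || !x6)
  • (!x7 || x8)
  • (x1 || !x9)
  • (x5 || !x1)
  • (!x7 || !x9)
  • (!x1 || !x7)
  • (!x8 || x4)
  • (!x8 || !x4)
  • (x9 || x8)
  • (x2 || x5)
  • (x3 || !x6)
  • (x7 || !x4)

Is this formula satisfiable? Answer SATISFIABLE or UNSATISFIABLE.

UNSATISFIABLE

x7 = True:
  propagation gives x4=True, x5=True, x6=False, x1=True; an empty clause results — contradiction.
x7 = False:
  propagation gives x9=True, x8=True, x5=True, x1=False; an empty clause results — contradiction.
Every branch closes, so no satisfying assignment exists.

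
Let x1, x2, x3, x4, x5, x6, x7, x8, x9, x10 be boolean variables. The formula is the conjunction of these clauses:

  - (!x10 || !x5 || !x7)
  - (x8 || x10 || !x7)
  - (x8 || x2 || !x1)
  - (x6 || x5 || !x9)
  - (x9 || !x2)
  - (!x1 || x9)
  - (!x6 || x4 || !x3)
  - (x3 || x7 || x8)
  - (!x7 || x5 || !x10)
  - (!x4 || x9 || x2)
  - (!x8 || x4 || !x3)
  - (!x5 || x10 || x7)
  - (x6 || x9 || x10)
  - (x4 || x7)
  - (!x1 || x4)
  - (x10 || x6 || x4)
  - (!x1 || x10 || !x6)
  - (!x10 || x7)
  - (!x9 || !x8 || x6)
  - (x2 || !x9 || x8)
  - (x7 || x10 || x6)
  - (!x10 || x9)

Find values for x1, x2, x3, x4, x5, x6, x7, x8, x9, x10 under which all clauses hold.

Pure literal: x1 appears only negated; assign x1 = False.
Branch on x2: take x2 = False.
Branch on x3: take x3 = True.
The remaining clauses are satisfied by x4 = True, x5 = False, x6 = True, x7 = True, x8 = True, x9 = True, x10 = False.
Check each clause:
  1. (!x10 || !x5 || !x7) — !x5 is true.
  2. (x8 || !x7 || x10) — x8 is true.
  3. (!x1 || x8 || x2) — x8 is true.
  4. (x5 || x6 || !x9) — x6 is true.
  5. (!x2 || x9) — x9 is true.
  6. (!x1 || x9) — x9 is true.
  7. (!x6 || !x3 || x4) — x4 is true.
  8. (x7 || x3 || x8) — x8 is true.
  9. (!x10 || !x7 || x5) — !x10 is true.
  10. (x9 || !x4 || x2) — x9 is true.
  11. (!x8 || !x3 || x4) — x4 is true.
  12. (x7 || x10 || !x5) — !x5 is true.
  13. (x9 || x6 || x10) — x9 is true.
  14. (x7 || x4) — x4 is true.
  15. (!x1 || x4) — x4 is true.
  16. (x10 || x6 || x4) — x4 is true.
  17. (x10 || !x1 || !x6) — !x1 is true.
  18. (x7 || !x10) — !x10 is true.
  19. (!x8 || x6 || !x9) — x6 is true.
  20. (x8 || x2 || !x9) — x8 is true.
  21. (x6 || x10 || x7) — x6 is true.
  22. (x9 || !x10) — x9 is true.

x1=False, x2=False, x3=True, x4=True, x5=False, x6=True, x7=True, x8=True, x9=True, x10=False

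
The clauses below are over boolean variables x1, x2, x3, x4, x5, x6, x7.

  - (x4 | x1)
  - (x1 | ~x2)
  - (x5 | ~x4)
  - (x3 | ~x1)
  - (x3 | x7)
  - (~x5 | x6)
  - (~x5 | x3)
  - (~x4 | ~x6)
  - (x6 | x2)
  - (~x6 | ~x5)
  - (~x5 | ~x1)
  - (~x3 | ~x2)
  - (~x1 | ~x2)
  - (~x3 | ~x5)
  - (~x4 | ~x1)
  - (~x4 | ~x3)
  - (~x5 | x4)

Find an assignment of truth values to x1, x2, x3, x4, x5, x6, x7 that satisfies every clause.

x1 = 1  x2 = 0  x3 = 1  x4 = 0  x5 = 0  x6 = 1  x7 = 1

x7 occurs only positively in the remaining clauses — set x7 = True.
Try x1 = True.
  then x3 is forced to True.
  then x5 is forced to False.
  then x4 is forced to False.
  then x2 is forced to False.
  then x6 is forced to True.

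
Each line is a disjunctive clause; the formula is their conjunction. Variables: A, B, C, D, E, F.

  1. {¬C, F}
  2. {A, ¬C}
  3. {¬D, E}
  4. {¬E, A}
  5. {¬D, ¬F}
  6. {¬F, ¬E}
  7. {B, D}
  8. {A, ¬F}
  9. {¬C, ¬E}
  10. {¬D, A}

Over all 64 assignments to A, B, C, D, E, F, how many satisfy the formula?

7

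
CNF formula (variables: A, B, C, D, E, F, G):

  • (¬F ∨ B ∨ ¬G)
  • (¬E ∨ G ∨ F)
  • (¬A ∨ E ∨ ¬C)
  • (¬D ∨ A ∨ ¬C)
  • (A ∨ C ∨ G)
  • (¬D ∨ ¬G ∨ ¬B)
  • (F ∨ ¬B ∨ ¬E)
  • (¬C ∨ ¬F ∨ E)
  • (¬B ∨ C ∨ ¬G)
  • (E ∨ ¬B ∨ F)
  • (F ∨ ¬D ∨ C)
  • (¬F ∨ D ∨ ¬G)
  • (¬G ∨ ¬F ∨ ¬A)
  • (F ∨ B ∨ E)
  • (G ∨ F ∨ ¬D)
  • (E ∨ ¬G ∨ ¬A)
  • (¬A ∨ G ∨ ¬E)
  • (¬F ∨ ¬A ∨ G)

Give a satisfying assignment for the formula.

A=F, B=F, C=F, D=F, E=T, F=F, G=T

Check each clause:
  1. (¬G ∨ B ∨ ¬F) — ¬F is true.
  2. (¬E ∨ F ∨ G) — G is true.
  3. (E ∨ ¬A ∨ ¬C) — E is true.
  4. (A ∨ ¬D ∨ ¬C) — ¬D is true.
  5. (A ∨ G ∨ C) — G is true.
  6. (¬B ∨ ¬D ∨ ¬G) — ¬D is true.
  7. (¬B ∨ F ∨ ¬E) — ¬B is true.
  8. (E ∨ ¬C ∨ ¬F) — ¬C is true.
  9. (¬G ∨ ¬B ∨ C) — ¬B is true.
  10. (E ∨ ¬B ∨ F) — E is true.
  11. (¬D ∨ C ∨ F) — ¬D is true.
  12. (¬G ∨ ¬F ∨ D) — ¬F is true.
  13. (¬F ∨ ¬G ∨ ¬A) — ¬F is true.
  14. (B ∨ F ∨ E) — E is true.
  15. (G ∨ F ∨ ¬D) — ¬D is true.
  16. (¬G ∨ E ∨ ¬A) — E is true.
  17. (¬E ∨ G ∨ ¬A) — ¬A is true.
  18. (¬F ∨ G ∨ ¬A) — ¬F is true.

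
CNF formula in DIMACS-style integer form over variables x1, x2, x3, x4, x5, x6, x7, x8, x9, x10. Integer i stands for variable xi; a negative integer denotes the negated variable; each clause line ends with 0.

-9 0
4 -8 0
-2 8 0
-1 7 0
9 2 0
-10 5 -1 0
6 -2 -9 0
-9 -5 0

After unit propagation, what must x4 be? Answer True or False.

True

Unit clause (~x9) sets x9 = False.
In (x2 \/ x9), x9 is now false; x2 must hold, so x2 = True.
(x8 \/ ~x2) with x2 = True leaves only x8, so x8 = True.
(x4 \/ ~x8): since x8 = True, the clause reduces to (x4). x4 = True.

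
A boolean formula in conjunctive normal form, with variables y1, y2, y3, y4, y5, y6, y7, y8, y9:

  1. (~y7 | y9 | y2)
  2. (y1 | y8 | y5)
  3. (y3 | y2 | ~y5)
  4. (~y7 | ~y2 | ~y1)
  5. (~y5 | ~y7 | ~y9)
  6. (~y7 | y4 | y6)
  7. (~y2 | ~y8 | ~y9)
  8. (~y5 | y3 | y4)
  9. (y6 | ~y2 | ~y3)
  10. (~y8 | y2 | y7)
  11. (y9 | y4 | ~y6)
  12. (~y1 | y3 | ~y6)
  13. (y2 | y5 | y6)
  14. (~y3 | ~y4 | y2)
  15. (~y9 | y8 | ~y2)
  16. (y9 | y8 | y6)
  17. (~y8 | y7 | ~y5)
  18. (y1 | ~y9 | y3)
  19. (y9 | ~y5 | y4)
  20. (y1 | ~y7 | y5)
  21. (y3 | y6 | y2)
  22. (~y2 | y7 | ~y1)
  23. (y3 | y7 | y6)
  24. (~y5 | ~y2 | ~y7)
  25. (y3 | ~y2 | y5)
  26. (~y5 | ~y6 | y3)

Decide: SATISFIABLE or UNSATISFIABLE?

SATISFIABLE

Branch on y1: take y1 = True.
Branch on y2: take y2 = False.
Try y3 = True.
  then y4 is forced to False.
For the remaining variables, y5 = True, y6 = True, y7 = False, y8 = False, y9 = True works.
Every clause has at least one true literal under this assignment.
So y1=1, y2=0, y3=1, y4=0, y5=1, y6=1, y7=0, y8=0, y9=1 is a satisfying assignment.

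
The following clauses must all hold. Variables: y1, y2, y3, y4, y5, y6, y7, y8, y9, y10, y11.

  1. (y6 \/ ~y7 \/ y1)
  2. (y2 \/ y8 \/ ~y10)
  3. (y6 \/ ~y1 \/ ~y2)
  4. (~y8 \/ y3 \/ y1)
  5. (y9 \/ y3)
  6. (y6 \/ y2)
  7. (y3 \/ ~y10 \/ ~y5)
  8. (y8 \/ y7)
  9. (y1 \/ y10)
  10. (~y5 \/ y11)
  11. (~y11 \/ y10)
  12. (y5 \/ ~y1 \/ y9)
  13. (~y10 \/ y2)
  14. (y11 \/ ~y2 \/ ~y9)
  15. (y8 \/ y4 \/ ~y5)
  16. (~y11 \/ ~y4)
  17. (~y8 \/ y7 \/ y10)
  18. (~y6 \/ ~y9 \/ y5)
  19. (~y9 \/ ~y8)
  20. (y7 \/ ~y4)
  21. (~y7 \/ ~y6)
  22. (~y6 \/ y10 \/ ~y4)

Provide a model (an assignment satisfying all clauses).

y1 = F  y2 = T  y3 = T  y4 = F  y5 = T  y6 = T  y7 = F  y8 = T  y9 = F  y10 = T  y11 = T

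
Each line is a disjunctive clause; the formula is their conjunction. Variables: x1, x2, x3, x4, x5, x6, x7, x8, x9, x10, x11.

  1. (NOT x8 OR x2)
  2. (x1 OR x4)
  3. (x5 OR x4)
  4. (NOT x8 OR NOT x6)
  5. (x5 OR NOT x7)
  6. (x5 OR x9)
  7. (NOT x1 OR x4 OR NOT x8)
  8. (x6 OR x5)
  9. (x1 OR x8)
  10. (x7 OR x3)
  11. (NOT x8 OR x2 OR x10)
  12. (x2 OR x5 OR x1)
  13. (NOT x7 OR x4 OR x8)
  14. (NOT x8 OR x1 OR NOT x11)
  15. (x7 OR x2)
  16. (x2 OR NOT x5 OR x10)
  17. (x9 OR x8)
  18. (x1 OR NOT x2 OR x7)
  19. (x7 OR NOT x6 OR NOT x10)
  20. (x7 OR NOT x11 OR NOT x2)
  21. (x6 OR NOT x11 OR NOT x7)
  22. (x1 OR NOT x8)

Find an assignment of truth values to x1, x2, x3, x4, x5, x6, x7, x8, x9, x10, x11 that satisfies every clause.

x1=True, x2=True, x3=False, x4=True, x5=True, x6=False, x7=True, x8=True, x9=True, x10=False, x11=False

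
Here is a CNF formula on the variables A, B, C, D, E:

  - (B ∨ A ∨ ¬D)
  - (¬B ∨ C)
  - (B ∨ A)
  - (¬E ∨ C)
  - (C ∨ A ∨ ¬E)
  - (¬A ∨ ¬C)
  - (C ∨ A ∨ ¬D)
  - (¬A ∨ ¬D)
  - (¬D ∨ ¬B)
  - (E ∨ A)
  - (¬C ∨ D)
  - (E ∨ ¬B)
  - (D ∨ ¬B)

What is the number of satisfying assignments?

Satisfying assignments:
  A=1 B=0 C=0 D=0 E=0
Count: 1.

1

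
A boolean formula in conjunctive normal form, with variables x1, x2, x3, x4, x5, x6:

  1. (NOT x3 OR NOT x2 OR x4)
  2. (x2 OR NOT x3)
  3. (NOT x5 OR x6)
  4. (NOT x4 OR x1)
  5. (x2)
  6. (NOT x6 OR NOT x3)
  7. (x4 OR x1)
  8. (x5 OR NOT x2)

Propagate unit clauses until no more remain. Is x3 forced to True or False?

False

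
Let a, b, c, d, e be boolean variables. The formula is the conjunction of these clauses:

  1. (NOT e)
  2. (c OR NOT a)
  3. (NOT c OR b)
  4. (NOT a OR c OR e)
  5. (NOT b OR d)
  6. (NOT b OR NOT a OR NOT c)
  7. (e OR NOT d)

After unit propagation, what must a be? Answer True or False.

(NOT e) is a unit clause: e = False.
(NOT d OR e) with e = False leaves only NOT d, so d = False.
From (NOT b OR d) and d = False: b = False.
(b OR NOT c) with b = False leaves only NOT c, so c = False.
From (NOT a OR c) and c = False: a = False.

False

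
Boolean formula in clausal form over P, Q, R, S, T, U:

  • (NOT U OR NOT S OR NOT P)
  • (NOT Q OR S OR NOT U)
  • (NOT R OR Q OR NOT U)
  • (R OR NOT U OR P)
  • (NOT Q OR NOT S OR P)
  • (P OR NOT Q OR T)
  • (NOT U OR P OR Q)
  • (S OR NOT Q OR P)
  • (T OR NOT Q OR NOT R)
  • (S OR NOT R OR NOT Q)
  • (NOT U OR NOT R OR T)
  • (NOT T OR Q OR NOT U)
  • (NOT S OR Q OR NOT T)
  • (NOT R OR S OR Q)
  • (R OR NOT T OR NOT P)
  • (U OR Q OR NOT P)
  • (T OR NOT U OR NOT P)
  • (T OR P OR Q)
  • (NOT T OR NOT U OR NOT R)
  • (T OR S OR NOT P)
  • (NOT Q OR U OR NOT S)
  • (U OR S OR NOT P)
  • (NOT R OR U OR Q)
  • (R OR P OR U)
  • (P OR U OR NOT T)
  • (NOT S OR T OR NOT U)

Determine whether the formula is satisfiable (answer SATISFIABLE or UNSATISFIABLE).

U = True:
  Q = True:
    propagation gives S=True, P=False; an empty clause results — contradiction.
  Q = False:
    propagation gives R=False, P=True, S=False, T=False; an empty clause results — contradiction.
U = False:
  Q = True:
    propagation gives S=False, P=True; an empty clause results — contradiction.
  Q = False:
    propagation gives P=False, T=True; an empty clause results — contradiction.
Every branch closes, so no satisfying assignment exists.

UNSATISFIABLE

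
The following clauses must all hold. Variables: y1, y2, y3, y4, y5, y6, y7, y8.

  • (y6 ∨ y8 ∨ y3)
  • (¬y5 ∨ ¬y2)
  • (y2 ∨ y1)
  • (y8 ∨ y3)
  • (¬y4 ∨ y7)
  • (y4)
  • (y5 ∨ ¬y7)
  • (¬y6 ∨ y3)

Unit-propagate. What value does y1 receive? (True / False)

Unit clause (y4) sets y4 = True.
From (¬y4 ∨ y7) and y4 = True: y7 = True.
From (y5 ∨ ¬y7) and y7 = True: y5 = True.
(¬y5 ∨ ¬y2): since y5 = True, the clause reduces to (¬y2). y2 = False.
(y1 ∨ y2) with y2 = False leaves only y1, so y1 = True.

True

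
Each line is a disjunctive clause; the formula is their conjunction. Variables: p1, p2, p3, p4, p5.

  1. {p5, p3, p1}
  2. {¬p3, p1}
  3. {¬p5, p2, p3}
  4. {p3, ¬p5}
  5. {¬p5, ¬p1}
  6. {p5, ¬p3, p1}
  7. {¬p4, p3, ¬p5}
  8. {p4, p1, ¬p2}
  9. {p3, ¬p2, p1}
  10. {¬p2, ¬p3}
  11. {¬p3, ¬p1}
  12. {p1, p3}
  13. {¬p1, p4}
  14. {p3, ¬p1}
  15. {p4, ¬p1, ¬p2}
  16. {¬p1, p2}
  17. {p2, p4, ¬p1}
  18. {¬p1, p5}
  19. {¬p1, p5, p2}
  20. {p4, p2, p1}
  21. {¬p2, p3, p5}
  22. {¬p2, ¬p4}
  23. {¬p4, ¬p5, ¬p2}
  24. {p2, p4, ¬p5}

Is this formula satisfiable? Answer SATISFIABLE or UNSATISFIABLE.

UNSATISFIABLE

p1 = True:
  propagation gives p5=False; an empty clause results — contradiction.
p1 = False:
  propagation gives p3=False; an empty clause results — contradiction.
Every branch closes, so no satisfying assignment exists.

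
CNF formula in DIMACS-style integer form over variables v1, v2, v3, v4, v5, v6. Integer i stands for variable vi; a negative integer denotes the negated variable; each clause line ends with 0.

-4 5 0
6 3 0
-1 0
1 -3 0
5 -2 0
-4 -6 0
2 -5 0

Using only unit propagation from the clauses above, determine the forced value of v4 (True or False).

(~v1) stands alone — v1 = False.
In (v1 | ~v3), v1 is now false; ~v3 must hold, so v3 = False.
(v6 | v3) with v3 = False leaves only v6, so v6 = True.
(~v4 | ~v6): since v6 = True, the clause reduces to (~v4). v4 = False.

False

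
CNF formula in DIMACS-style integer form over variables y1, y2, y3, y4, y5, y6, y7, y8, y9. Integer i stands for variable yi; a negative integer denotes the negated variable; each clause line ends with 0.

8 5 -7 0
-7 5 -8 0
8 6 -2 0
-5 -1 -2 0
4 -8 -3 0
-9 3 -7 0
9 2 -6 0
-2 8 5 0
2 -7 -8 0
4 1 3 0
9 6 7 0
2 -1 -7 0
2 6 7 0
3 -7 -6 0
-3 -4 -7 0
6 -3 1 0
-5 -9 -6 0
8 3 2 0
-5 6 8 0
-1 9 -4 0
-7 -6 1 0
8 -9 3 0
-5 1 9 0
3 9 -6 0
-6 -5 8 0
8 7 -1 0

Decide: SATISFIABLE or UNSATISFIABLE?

SATISFIABLE

Try y1 = True.
The remaining clauses are satisfied by y2 = True, y3 = True, y4 = True, y5 = False, y6 = True, y7 = False, y8 = True, y9 = True.
Every clause has at least one true literal under this assignment.
So y1 = T, y2 = T, y3 = T, y4 = T, y5 = F, y6 = T, y7 = F, y8 = T, y9 = T is a satisfying assignment.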